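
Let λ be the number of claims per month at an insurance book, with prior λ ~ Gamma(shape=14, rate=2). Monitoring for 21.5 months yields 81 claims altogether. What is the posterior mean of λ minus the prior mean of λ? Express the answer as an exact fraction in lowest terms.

-139/47

Total count 81 over total exposure 21.5 months.
The Gamma prior is conjugate for the Poisson rate, so λ | data ~ Gamma(14+81, 2+21.5) = Gamma(95, 47/2).
Posterior mean = 95/(47/2) = 190/47; prior mean = 14/2 = 7. Difference = 190/47 − 7 = -139/47.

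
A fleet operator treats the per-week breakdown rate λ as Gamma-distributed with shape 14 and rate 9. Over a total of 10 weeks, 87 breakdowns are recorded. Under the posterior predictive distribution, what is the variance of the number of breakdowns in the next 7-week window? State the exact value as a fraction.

18382/361

Total count 87 over total exposure 10 weeks.
Posterior: α' = 14 + 87 = 101, β' = 9 + 10 = 19.
The posterior predictive for a window of length T is Negative Binomial with variance T·α'·(β'+T)/β'² = 7·101·26/361 = 18382/361.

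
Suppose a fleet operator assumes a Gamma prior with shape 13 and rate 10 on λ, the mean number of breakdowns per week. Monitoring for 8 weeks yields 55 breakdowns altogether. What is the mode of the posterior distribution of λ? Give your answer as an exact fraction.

Total count 55 over total exposure 8 weeks.
The Gamma prior is conjugate for the Poisson rate, so λ | data ~ Gamma(13+55, 10+8) = Gamma(68, 18).
Posterior mode = (α'−1)/β' = 67/18.

67/18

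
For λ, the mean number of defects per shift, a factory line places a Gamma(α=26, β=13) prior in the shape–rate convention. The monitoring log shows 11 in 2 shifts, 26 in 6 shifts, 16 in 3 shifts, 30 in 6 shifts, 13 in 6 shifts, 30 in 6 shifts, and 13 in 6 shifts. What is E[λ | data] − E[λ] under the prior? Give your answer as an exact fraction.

Total count: 11 + 26 + 16 + 30 + 13 + 30 + 13 = 139.
Total exposure: 2 + 6 + 3 + 6 + 6 + 6 + 6 = 35 shifts.
The Gamma prior is conjugate for the Poisson rate, so λ | data ~ Gamma(26+139, 13+35) = Gamma(165, 48).
Posterior mean = 165/48 = 55/16; prior mean = 26/13 = 2. Difference = 55/16 − 2 = 23/16.

23/16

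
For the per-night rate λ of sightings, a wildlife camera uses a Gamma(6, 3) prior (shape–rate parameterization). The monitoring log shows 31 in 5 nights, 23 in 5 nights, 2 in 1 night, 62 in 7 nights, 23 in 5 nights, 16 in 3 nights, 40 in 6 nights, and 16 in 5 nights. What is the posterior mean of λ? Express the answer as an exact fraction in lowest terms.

Total count: 31 + 23 + 2 + 62 + 23 + 16 + 40 + 16 = 213.
Total exposure: 5 + 5 + 1 + 7 + 5 + 3 + 6 + 5 = 37 nights.
By Gamma–Poisson conjugacy, the posterior is Gamma(α + Σx, β + Σt) = Gamma(6 + 213, 3 + 37) = Gamma(219, 40).
Posterior mean = α'/β' = 219/40.

219/40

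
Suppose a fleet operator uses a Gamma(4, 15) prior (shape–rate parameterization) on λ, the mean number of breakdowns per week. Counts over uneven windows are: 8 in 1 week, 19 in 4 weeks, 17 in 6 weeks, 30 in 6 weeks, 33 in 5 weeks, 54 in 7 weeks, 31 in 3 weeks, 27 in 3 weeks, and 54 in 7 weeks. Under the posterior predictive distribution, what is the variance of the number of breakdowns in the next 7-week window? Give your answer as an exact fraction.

124096/3249

Total count: 8 + 19 + 17 + 30 + 33 + 54 + 31 + 27 + 54 = 273.
Total exposure: 1 + 4 + 6 + 6 + 5 + 7 + 3 + 3 + 7 = 42 weeks.
Conjugate update: add total count to the shape and total exposure to the rate, giving Gamma(277, 57).
The posterior predictive for a window of length T is Negative Binomial with variance T·α'·(β'+T)/β'² = 7·277·64/3249 = 124096/3249.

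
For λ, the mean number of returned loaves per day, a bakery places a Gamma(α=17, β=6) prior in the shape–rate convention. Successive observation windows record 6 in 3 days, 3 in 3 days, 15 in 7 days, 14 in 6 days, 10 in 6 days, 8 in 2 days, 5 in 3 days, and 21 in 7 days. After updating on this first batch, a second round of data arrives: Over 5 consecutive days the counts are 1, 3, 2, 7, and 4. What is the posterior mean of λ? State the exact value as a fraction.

Total count: 6 + 3 + 15 + 14 + 10 + 8 + 5 + 21 = 82.
Total exposure: 3 + 3 + 7 + 6 + 6 + 2 + 3 + 7 = 37 days.
After the first batch: Gamma(17 + 82, 6 + 37) = Gamma(99, 43).
Total count: 1 + 3 + 2 + 7 + 4 = 17.
Total exposure: 5 days.
After the second batch: Gamma(99 + 17, 43 + 5) = Gamma(116, 48).
Posterior mean = α'/β' = 116/48 = 29/12.

29/12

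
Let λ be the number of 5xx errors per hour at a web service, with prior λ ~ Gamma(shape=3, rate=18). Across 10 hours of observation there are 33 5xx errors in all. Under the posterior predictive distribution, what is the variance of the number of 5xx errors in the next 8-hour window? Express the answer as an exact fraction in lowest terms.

648/49

Total count 33 over total exposure 10 hours.
The Gamma prior is conjugate for the Poisson rate, so λ | data ~ Gamma(3+33, 18+10) = Gamma(36, 28).
The posterior predictive for a window of length T is Negative Binomial with variance T·α'·(β'+T)/β'² = 8·36·36/784 = 648/49.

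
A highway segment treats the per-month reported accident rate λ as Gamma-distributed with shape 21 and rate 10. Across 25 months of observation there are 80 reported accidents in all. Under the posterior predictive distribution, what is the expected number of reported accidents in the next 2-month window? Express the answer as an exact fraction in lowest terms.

202/35

Total count 80 over total exposure 25 months.
Gamma(α, β) with Poisson data over total exposure Σt gives posterior Gamma(α+Σx, β+Σt) = Gamma(101, 35).
Predictive mean over a 2-month window = T·E[λ|data] = 2·101/35 = 202/35.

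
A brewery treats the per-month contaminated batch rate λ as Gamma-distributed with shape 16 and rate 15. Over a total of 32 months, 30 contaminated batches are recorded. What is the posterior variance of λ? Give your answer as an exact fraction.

Total count 30 over total exposure 32 months.
Gamma(α, β) with Poisson data over total exposure Σt gives posterior Gamma(α+Σx, β+Σt) = Gamma(46, 47).
Posterior variance = α'/β'² = 46/2209.

46/2209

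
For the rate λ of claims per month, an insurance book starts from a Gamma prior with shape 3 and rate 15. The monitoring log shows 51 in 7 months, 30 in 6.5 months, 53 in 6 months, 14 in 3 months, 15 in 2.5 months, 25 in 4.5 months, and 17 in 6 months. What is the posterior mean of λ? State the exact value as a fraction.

Total count: 51 + 30 + 53 + 14 + 15 + 25 + 17 = 205.
Total exposure: 7 + 6.5 + 6 + 3 + 2.5 + 4.5 + 6 = 35.5 months.
Posterior: α' = 3 + 205 = 208, β' = 15 + 35.5 = 101/2.
Posterior mean = α'/β' = 208/(101/2) = 416/101.

416/101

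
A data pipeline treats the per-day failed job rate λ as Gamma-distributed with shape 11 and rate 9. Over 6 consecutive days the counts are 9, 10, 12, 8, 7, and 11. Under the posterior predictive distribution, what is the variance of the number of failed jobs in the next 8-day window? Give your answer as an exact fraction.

12512/225

Total count: 9 + 10 + 12 + 8 + 7 + 11 = 57.
Total exposure: 6 days.
Conjugate update: add total count to the shape and total exposure to the rate, giving Gamma(68, 15).
The posterior predictive for a window of length T is Negative Binomial with variance T·α'·(β'+T)/β'² = 8·68·23/225 = 12512/225.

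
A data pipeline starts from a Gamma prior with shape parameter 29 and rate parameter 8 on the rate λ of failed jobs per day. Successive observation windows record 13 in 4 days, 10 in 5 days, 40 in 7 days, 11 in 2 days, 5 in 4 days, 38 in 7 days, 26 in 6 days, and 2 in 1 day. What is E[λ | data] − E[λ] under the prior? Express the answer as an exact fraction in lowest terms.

29/88

Total count: 13 + 10 + 40 + 11 + 5 + 38 + 26 + 2 = 145.
Total exposure: 4 + 5 + 7 + 2 + 4 + 7 + 6 + 1 = 36 days.
Posterior: α' = 29 + 145 = 174, β' = 8 + 36 = 44.
Posterior mean = 174/44 = 87/22; prior mean = 29/8 = 29/8. Difference = 87/22 − 29/8 = 29/88.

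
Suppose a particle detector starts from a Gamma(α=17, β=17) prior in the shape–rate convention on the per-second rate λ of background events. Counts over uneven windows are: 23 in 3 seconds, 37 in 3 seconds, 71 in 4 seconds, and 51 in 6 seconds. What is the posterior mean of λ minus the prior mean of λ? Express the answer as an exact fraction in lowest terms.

166/33

Total count: 23 + 37 + 71 + 51 = 182.
Total exposure: 3 + 3 + 4 + 6 = 16 seconds.
By Gamma–Poisson conjugacy, the posterior is Gamma(α + Σx, β + Σt) = Gamma(17 + 182, 17 + 16) = Gamma(199, 33).
Posterior mean = 199/33 = 199/33; prior mean = 17/17 = 1. Difference = 199/33 − 1 = 166/33.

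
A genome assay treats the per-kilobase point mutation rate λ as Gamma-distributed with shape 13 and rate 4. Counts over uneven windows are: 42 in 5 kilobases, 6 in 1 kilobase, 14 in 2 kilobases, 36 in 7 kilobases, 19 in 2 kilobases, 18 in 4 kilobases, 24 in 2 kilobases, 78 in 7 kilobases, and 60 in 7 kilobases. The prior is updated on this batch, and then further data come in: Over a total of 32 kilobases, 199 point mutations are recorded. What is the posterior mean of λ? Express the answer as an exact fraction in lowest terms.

509/73

Total count: 42 + 6 + 14 + 36 + 19 + 18 + 24 + 78 + 60 = 297.
Total exposure: 5 + 1 + 2 + 7 + 2 + 4 + 2 + 7 + 7 = 37 kilobases.
After the first batch: Gamma(13 + 297, 4 + 37) = Gamma(310, 41).
Total count 199 over total exposure 32 kilobases.
After the second batch: Gamma(310 + 199, 41 + 32) = Gamma(509, 73).
Posterior mean = α'/β' = 509/73.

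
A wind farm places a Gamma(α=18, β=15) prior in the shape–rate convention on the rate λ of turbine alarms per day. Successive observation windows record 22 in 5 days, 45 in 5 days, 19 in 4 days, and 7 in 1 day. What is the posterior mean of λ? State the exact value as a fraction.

37/10

Total count: 22 + 45 + 19 + 7 = 93.
Total exposure: 5 + 5 + 4 + 1 = 15 days.
Conjugate update: add total count to the shape and total exposure to the rate, giving Gamma(111, 30).
Posterior mean = α'/β' = 111/30 = 37/10.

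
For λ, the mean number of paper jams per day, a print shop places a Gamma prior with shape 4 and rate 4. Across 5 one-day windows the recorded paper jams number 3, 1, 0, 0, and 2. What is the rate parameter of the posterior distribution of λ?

Total count: 3 + 1 + 0 + 0 + 2 = 6.
Total exposure: 5 days.
Conjugate update: add total count to the shape and total exposure to the rate, giving Gamma(10, 9).

9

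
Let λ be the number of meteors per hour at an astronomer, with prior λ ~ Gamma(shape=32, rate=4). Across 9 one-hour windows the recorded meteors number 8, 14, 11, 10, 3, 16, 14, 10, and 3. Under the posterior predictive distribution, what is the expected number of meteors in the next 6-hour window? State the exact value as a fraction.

726/13

Total count: 8 + 14 + 11 + 10 + 3 + 16 + 14 + 10 + 3 = 89.
Total exposure: 9 hours.
Posterior: α' = 32 + 89 = 121, β' = 4 + 9 = 13.
Predictive mean over a 6-hour window = T·E[λ|data] = 6·121/13 = 726/13.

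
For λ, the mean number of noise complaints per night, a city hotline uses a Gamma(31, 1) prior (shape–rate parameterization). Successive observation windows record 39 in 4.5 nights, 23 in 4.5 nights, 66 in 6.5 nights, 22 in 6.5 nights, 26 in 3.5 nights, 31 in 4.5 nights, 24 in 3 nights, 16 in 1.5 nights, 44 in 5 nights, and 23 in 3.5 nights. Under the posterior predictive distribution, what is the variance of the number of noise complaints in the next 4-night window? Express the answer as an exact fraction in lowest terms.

4140/121

Total count: 39 + 23 + 66 + 22 + 26 + 31 + 24 + 16 + 44 + 23 = 314.
Total exposure: 4.5 + 4.5 + 6.5 + 6.5 + 3.5 + 4.5 + 3 + 1.5 + 5 + 3.5 = 43 nights.
The Gamma prior is conjugate for the Poisson rate, so λ | data ~ Gamma(31+314, 1+43) = Gamma(345, 44).
The posterior predictive for a window of length T is Negative Binomial with variance T·α'·(β'+T)/β'² = 4·345·48/1936 = 4140/121.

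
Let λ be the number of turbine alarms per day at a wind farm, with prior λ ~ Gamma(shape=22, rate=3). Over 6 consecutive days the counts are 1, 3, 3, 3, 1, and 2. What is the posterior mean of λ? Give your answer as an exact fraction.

Total count: 1 + 3 + 3 + 3 + 1 + 2 = 13.
Total exposure: 6 days.
Posterior: α' = 22 + 13 = 35, β' = 3 + 6 = 9.
Posterior mean = α'/β' = 35/9.

35/9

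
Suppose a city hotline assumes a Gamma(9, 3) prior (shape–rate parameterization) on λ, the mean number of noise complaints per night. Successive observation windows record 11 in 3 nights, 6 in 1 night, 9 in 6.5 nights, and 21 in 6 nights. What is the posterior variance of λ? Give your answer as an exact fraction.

Total count: 11 + 6 + 9 + 21 = 47.
Total exposure: 3 + 1 + 6.5 + 6 = 16.5 nights.
Gamma(α, β) with Poisson data over total exposure Σt gives posterior Gamma(α+Σx, β+Σt) = Gamma(56, 39/2).
Posterior variance = α'/β'² = 56/(1521/4) = 224/1521.

224/1521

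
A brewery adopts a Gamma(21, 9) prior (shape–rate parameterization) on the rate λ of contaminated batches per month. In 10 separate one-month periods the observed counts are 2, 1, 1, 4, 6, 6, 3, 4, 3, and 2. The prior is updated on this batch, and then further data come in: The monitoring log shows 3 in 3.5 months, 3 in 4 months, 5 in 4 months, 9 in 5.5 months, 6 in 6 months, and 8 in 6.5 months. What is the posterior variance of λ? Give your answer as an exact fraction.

348/9409

Total count: 2 + 1 + 1 + 4 + 6 + 6 + 3 + 4 + 3 + 2 = 32.
Total exposure: 10 months.
After the first batch: Gamma(21 + 32, 9 + 10) = Gamma(53, 19).
Total count: 3 + 3 + 5 + 9 + 6 + 8 = 34.
Total exposure: 3.5 + 4 + 4 + 5.5 + 6 + 6.5 = 29.5 months.
After the second batch: Gamma(53 + 34, 19 + 29.5) = Gamma(87, 97/2).
Posterior variance = α'/β'² = 87/(9409/4) = 348/9409.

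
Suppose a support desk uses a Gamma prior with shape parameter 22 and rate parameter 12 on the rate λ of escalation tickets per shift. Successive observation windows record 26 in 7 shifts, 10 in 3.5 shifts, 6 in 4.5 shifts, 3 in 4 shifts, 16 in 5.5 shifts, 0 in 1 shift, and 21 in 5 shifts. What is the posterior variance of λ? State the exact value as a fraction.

Total count: 26 + 10 + 6 + 3 + 16 + 0 + 21 = 82.
Total exposure: 7 + 3.5 + 4.5 + 4 + 5.5 + 1 + 5 = 30.5 shifts.
The Gamma prior is conjugate for the Poisson rate, so λ | data ~ Gamma(22+82, 12+30.5) = Gamma(104, 85/2).
Posterior variance = α'/β'² = 104/(7225/4) = 416/7225.

416/7225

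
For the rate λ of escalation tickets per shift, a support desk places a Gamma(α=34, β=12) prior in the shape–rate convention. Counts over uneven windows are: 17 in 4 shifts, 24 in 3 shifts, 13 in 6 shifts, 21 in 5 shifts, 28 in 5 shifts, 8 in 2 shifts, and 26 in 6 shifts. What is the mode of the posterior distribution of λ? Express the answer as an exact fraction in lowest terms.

Total count: 17 + 24 + 13 + 21 + 28 + 8 + 26 = 137.
Total exposure: 4 + 3 + 6 + 5 + 5 + 2 + 6 = 31 shifts.
By Gamma–Poisson conjugacy, the posterior is Gamma(α + Σx, β + Σt) = Gamma(34 + 137, 12 + 31) = Gamma(171, 43).
Posterior mode = (α'−1)/β' = 170/43.

170/43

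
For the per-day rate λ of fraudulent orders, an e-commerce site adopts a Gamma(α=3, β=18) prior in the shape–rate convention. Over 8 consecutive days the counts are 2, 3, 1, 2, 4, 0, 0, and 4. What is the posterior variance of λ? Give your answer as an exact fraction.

19/676

Total count: 2 + 3 + 1 + 2 + 4 + 0 + 0 + 4 = 16.
Total exposure: 8 days.
Conjugate update: add total count to the shape and total exposure to the rate, giving Gamma(19, 26).
Posterior variance = α'/β'² = 19/676.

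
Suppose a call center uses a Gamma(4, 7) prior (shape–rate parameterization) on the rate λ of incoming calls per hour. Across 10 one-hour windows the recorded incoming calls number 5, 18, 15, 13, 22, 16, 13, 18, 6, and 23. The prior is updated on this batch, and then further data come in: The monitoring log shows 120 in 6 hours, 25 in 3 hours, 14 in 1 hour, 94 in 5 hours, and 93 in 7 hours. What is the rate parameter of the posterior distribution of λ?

39

Total count: 5 + 18 + 15 + 13 + 22 + 16 + 13 + 18 + 6 + 23 = 149.
Total exposure: 10 hours.
After the first batch: Gamma(4 + 149, 7 + 10) = Gamma(153, 17).
Total count: 120 + 25 + 14 + 94 + 93 = 346.
Total exposure: 6 + 3 + 1 + 5 + 7 = 22 hours.
After the second batch: Gamma(153 + 346, 17 + 22) = Gamma(499, 39).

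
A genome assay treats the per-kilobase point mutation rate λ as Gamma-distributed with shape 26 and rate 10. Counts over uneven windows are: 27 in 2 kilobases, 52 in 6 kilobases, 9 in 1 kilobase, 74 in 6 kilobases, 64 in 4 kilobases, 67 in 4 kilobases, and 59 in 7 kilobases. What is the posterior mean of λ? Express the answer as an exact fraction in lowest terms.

189/20

Total count: 27 + 52 + 9 + 74 + 64 + 67 + 59 = 352.
Total exposure: 2 + 6 + 1 + 6 + 4 + 4 + 7 = 30 kilobases.
By Gamma–Poisson conjugacy, the posterior is Gamma(α + Σx, β + Σt) = Gamma(26 + 352, 10 + 30) = Gamma(378, 40).
Posterior mean = α'/β' = 378/40 = 189/20.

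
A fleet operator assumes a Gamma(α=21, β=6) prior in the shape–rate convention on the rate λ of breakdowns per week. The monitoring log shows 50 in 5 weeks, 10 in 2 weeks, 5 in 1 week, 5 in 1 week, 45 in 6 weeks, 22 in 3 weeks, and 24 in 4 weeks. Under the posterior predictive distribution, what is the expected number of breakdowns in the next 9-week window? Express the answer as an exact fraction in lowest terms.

117/2

Total count: 50 + 10 + 5 + 5 + 45 + 22 + 24 = 161.
Total exposure: 5 + 2 + 1 + 1 + 6 + 3 + 4 = 22 weeks.
Conjugate update: add total count to the shape and total exposure to the rate, giving Gamma(182, 28).
Predictive mean over a 9-week window = T·E[λ|data] = 9·182/28 = 117/2.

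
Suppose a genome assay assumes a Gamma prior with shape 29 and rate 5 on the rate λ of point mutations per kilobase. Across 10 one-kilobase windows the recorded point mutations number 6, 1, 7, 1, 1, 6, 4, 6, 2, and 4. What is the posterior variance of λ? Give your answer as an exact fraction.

Total count: 6 + 1 + 7 + 1 + 1 + 6 + 4 + 6 + 2 + 4 = 38.
Total exposure: 10 kilobases.
Conjugate update: add total count to the shape and total exposure to the rate, giving Gamma(67, 15).
Posterior variance = α'/β'² = 67/225.

67/225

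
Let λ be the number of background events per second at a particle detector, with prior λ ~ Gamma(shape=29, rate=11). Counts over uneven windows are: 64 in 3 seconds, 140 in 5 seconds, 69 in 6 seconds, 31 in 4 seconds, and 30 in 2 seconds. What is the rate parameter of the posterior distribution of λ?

31

Total count: 64 + 140 + 69 + 31 + 30 = 334.
Total exposure: 3 + 5 + 6 + 4 + 2 = 20 seconds.
By Gamma–Poisson conjugacy, the posterior is Gamma(α + Σx, β + Σt) = Gamma(29 + 334, 11 + 20) = Gamma(363, 31).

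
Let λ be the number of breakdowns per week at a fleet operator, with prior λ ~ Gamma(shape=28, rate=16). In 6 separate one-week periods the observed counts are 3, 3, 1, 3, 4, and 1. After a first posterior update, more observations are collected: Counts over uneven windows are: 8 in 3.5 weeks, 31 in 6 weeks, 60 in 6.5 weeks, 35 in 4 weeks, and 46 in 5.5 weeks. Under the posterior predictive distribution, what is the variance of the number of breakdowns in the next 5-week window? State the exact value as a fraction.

9366/361

Total count: 3 + 3 + 1 + 3 + 4 + 1 = 15.
Total exposure: 6 weeks.
After the first batch: Gamma(28 + 15, 16 + 6) = Gamma(43, 22).
Total count: 8 + 31 + 60 + 35 + 46 = 180.
Total exposure: 3.5 + 6 + 6.5 + 4 + 5.5 = 25.5 weeks.
After the second batch: Gamma(43 + 180, 22 + 25.5) = Gamma(223, 95/2).
The posterior predictive for a window of length T is Negative Binomial with variance T·α'·(β'+T)/β'² = 5·223·(105/2)/(9025/4) = 9366/361.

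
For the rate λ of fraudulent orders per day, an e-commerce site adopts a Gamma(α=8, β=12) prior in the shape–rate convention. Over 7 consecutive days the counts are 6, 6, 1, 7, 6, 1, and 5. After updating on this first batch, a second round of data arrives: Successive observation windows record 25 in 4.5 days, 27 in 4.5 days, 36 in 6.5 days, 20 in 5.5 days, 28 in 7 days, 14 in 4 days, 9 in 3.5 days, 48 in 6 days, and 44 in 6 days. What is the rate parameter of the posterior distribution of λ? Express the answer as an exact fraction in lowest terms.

133/2

Total count: 6 + 6 + 1 + 7 + 6 + 1 + 5 = 32.
Total exposure: 7 days.
After the first batch: Gamma(8 + 32, 12 + 7) = Gamma(40, 19).
Total count: 25 + 27 + 36 + 20 + 28 + 14 + 9 + 48 + 44 = 251.
Total exposure: 4.5 + 4.5 + 6.5 + 5.5 + 7 + 4 + 3.5 + 6 + 6 = 47.5 days.
After the second batch: Gamma(40 + 251, 19 + 47.5) = Gamma(291, 133/2).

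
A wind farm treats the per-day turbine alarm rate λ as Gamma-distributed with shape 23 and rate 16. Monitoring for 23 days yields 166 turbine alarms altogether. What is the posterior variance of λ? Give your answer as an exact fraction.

Total count 166 over total exposure 23 days.
By Gamma–Poisson conjugacy, the posterior is Gamma(α + Σx, β + Σt) = Gamma(23 + 166, 16 + 23) = Gamma(189, 39).
Posterior variance = α'/β'² = 189/1521 = 21/169.

21/169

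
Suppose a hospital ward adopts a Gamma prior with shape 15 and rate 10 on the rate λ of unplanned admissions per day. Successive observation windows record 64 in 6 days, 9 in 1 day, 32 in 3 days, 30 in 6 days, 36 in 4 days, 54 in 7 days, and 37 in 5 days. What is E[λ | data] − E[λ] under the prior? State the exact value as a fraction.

Total count: 64 + 9 + 32 + 30 + 36 + 54 + 37 = 262.
Total exposure: 6 + 1 + 3 + 6 + 4 + 7 + 5 = 32 days.
The Gamma prior is conjugate for the Poisson rate, so λ | data ~ Gamma(15+262, 10+32) = Gamma(277, 42).
Posterior mean = 277/42 = 277/42; prior mean = 15/10 = 3/2. Difference = 277/42 − 3/2 = 107/21.

107/21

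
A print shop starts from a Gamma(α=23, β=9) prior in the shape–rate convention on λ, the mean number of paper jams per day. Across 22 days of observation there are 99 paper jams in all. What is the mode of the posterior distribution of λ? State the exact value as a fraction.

121/31

Total count 99 over total exposure 22 days.
Posterior: α' = 23 + 99 = 122, β' = 9 + 22 = 31.
Posterior mode = (α'−1)/β' = 121/31.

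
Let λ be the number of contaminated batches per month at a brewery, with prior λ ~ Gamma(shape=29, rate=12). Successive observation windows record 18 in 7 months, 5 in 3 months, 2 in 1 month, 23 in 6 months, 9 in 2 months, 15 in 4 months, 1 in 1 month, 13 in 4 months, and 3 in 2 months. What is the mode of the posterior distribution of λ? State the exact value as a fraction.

39/14

Total count: 18 + 5 + 2 + 23 + 9 + 15 + 1 + 13 + 3 = 89.
Total exposure: 7 + 3 + 1 + 6 + 2 + 4 + 1 + 4 + 2 = 30 months.
Conjugate update: add total count to the shape and total exposure to the rate, giving Gamma(118, 42).
Posterior mode = (α'−1)/β' = 117/42 = 39/14.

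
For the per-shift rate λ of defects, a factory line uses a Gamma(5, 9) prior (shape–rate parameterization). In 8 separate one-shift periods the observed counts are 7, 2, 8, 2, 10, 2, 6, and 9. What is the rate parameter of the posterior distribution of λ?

17

Total count: 7 + 2 + 8 + 2 + 10 + 2 + 6 + 9 = 46.
Total exposure: 8 shifts.
Posterior: α' = 5 + 46 = 51, β' = 9 + 8 = 17.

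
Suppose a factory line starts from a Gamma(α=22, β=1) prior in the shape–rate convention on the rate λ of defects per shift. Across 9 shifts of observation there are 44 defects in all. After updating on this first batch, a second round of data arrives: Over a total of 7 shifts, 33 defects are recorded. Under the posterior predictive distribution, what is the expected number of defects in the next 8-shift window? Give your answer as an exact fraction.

792/17

Total count 44 over total exposure 9 shifts.
After the first batch: Gamma(22 + 44, 1 + 9) = Gamma(66, 10).
Total count 33 over total exposure 7 shifts.
After the second batch: Gamma(66 + 33, 10 + 7) = Gamma(99, 17).
Predictive mean over an 8-shift window = T·E[λ|data] = 8·99/17 = 792/17.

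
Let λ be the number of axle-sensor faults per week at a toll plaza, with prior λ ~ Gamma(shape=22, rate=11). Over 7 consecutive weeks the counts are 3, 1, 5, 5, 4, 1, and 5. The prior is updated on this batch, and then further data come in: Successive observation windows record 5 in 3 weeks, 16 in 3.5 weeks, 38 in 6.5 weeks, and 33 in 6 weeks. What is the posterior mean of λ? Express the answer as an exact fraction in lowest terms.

138/37

Total count: 3 + 1 + 5 + 5 + 4 + 1 + 5 = 24.
Total exposure: 7 weeks.
After the first batch: Gamma(22 + 24, 11 + 7) = Gamma(46, 18).
Total count: 5 + 16 + 38 + 33 = 92.
Total exposure: 3 + 3.5 + 6.5 + 6 = 19 weeks.
After the second batch: Gamma(46 + 92, 18 + 19) = Gamma(138, 37).
Posterior mean = α'/β' = 138/37.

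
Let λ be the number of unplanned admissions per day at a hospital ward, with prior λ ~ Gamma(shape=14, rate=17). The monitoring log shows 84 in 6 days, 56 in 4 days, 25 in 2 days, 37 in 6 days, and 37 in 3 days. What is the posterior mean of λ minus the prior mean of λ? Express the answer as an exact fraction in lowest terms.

3769/646

Total count: 84 + 56 + 25 + 37 + 37 = 239.
Total exposure: 6 + 4 + 2 + 6 + 3 = 21 days.
Gamma(α, β) with Poisson data over total exposure Σt gives posterior Gamma(α+Σx, β+Σt) = Gamma(253, 38).
Posterior mean = 253/38 = 253/38; prior mean = 14/17 = 14/17. Difference = 253/38 − 14/17 = 3769/646.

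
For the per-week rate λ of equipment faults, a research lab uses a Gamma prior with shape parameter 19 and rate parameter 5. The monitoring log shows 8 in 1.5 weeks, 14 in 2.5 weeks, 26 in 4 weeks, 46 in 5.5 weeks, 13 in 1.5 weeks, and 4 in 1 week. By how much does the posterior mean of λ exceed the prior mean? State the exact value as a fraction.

251/105

Total count: 8 + 14 + 26 + 46 + 13 + 4 = 111.
Total exposure: 1.5 + 2.5 + 4 + 5.5 + 1.5 + 1 = 16 weeks.
The Gamma prior is conjugate for the Poisson rate, so λ | data ~ Gamma(19+111, 5+16) = Gamma(130, 21).
Posterior mean = 130/21 = 130/21; prior mean = 19/5 = 19/5. Difference = 130/21 − 19/5 = 251/105.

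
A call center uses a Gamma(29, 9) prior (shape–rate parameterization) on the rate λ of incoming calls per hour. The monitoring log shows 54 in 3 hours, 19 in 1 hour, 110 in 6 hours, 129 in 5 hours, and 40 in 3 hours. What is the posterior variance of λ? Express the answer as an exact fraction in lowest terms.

127/243

Total count: 54 + 19 + 110 + 129 + 40 = 352.
Total exposure: 3 + 1 + 6 + 5 + 3 = 18 hours.
By Gamma–Poisson conjugacy, the posterior is Gamma(α + Σx, β + Σt) = Gamma(29 + 352, 9 + 18) = Gamma(381, 27).
Posterior variance = α'/β'² = 381/729 = 127/243.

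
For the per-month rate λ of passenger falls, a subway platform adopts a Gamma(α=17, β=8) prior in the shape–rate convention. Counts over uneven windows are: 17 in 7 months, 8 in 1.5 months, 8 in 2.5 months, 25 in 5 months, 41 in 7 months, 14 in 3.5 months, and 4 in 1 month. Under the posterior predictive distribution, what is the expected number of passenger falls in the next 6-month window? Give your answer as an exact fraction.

Total count: 17 + 8 + 8 + 25 + 41 + 14 + 4 = 117.
Total exposure: 7 + 1.5 + 2.5 + 5 + 7 + 3.5 + 1 = 27.5 months.
Conjugate update: add total count to the shape and total exposure to the rate, giving Gamma(134, 71/2).
Predictive mean over a 6-month window = T·E[λ|data] = 6·134/(71/2) = 1608/71.

1608/71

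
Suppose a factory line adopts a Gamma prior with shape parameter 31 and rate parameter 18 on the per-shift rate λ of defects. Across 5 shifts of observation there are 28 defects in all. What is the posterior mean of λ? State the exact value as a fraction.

Total count 28 over total exposure 5 shifts.
Conjugate update: add total count to the shape and total exposure to the rate, giving Gamma(59, 23).
Posterior mean = α'/β' = 59/23.

59/23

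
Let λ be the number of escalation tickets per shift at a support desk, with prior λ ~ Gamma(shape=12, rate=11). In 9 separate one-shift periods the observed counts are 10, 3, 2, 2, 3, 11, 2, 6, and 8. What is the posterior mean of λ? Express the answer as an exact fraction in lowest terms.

59/20

Total count: 10 + 3 + 2 + 2 + 3 + 11 + 2 + 6 + 8 = 47.
Total exposure: 9 shifts.
The Gamma prior is conjugate for the Poisson rate, so λ | data ~ Gamma(12+47, 11+9) = Gamma(59, 20).
Posterior mean = α'/β' = 59/20.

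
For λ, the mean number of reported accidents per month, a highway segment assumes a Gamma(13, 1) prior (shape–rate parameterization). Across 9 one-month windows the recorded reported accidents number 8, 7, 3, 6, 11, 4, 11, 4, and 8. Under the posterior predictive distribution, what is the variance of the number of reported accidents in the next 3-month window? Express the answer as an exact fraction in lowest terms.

Total count: 8 + 7 + 3 + 6 + 11 + 4 + 11 + 4 + 8 = 62.
Total exposure: 9 months.
The Gamma prior is conjugate for the Poisson rate, so λ | data ~ Gamma(13+62, 1+9) = Gamma(75, 10).
The posterior predictive for a window of length T is Negative Binomial with variance T·α'·(β'+T)/β'² = 3·75·13/100 = 117/4.

117/4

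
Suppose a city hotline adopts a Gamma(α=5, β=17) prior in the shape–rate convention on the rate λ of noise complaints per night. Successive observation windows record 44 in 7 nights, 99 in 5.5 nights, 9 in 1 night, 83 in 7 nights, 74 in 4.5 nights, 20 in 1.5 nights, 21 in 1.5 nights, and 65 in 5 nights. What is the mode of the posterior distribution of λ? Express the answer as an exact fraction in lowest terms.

419/50

Total count: 44 + 99 + 9 + 83 + 74 + 20 + 21 + 65 = 415.
Total exposure: 7 + 5.5 + 1 + 7 + 4.5 + 1.5 + 1.5 + 5 = 33 nights.
Conjugate update: add total count to the shape and total exposure to the rate, giving Gamma(420, 50).
Posterior mode = (α'−1)/β' = 419/50.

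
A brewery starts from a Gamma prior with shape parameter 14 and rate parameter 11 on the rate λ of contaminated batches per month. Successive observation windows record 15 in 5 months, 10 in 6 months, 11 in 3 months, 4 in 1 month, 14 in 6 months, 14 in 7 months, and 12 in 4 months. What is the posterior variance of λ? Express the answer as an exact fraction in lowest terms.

94/1849

Total count: 15 + 10 + 11 + 4 + 14 + 14 + 12 = 80.
Total exposure: 5 + 6 + 3 + 1 + 6 + 7 + 4 = 32 months.
Conjugate update: add total count to the shape and total exposure to the rate, giving Gamma(94, 43).
Posterior variance = α'/β'² = 94/1849.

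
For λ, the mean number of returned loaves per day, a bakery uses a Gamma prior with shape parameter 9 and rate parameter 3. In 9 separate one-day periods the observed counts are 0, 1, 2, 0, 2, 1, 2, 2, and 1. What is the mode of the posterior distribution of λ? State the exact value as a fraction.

19/12

Total count: 0 + 1 + 2 + 0 + 2 + 1 + 2 + 2 + 1 = 11.
Total exposure: 9 days.
Gamma(α, β) with Poisson data over total exposure Σt gives posterior Gamma(α+Σx, β+Σt) = Gamma(20, 12).
Posterior mode = (α'−1)/β' = 19/12.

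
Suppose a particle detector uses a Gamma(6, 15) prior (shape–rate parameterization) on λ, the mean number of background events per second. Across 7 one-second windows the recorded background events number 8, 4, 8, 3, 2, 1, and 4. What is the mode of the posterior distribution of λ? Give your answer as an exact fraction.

35/22

Total count: 8 + 4 + 8 + 3 + 2 + 1 + 4 = 30.
Total exposure: 7 seconds.
Gamma(α, β) with Poisson data over total exposure Σt gives posterior Gamma(α+Σx, β+Σt) = Gamma(36, 22).
Posterior mode = (α'−1)/β' = 35/22.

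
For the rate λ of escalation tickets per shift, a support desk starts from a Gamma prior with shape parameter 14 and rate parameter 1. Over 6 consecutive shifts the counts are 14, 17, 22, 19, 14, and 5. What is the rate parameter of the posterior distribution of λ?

Total count: 14 + 17 + 22 + 19 + 14 + 5 = 91.
Total exposure: 6 shifts.
The Gamma prior is conjugate for the Poisson rate, so λ | data ~ Gamma(14+91, 1+6) = Gamma(105, 7).

7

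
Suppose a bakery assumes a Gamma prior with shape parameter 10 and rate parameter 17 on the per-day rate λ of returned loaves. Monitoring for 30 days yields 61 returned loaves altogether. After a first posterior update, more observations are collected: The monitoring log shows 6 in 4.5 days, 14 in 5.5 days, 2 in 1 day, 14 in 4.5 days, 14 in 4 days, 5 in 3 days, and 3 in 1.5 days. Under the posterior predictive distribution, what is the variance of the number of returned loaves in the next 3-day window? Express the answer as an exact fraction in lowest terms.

Total count 61 over total exposure 30 days.
After the first batch: Gamma(10 + 61, 17 + 30) = Gamma(71, 47).
Total count: 6 + 14 + 2 + 14 + 14 + 5 + 3 = 58.
Total exposure: 4.5 + 5.5 + 1 + 4.5 + 4 + 3 + 1.5 = 24 days.
After the second batch: Gamma(71 + 58, 47 + 24) = Gamma(129, 71).
The posterior predictive for a window of length T is Negative Binomial with variance T·α'·(β'+T)/β'² = 3·129·74/5041 = 28638/5041.

28638/5041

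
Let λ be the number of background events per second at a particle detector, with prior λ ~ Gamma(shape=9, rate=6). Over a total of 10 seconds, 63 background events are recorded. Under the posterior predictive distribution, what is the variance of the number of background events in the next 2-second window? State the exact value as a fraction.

Total count 63 over total exposure 10 seconds.
The Gamma prior is conjugate for the Poisson rate, so λ | data ~ Gamma(9+63, 6+10) = Gamma(72, 16).
The posterior predictive for a window of length T is Negative Binomial with variance T·α'·(β'+T)/β'² = 2·72·18/256 = 81/8.

81/8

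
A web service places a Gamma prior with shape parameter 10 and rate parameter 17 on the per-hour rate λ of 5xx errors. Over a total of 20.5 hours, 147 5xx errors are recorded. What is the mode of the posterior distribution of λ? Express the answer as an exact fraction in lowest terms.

104/25

Total count 147 over total exposure 20.5 hours.
The Gamma prior is conjugate for the Poisson rate, so λ | data ~ Gamma(10+147, 17+20.5) = Gamma(157, 75/2).
Posterior mode = (α'−1)/β' = 156/(75/2) = 104/25.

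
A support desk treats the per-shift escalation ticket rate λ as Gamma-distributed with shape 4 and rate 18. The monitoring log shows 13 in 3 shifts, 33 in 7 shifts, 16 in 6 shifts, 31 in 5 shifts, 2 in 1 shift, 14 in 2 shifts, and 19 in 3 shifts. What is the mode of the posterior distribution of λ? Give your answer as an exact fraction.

Total count: 13 + 33 + 16 + 31 + 2 + 14 + 19 = 128.
Total exposure: 3 + 7 + 6 + 5 + 1 + 2 + 3 = 27 shifts.
Posterior: α' = 4 + 128 = 132, β' = 18 + 27 = 45.
Posterior mode = (α'−1)/β' = 131/45.

131/45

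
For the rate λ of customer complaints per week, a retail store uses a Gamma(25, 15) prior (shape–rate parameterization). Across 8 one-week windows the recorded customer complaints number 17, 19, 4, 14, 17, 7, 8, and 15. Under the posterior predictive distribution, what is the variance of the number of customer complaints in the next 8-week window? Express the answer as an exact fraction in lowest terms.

Total count: 17 + 19 + 4 + 14 + 17 + 7 + 8 + 15 = 101.
Total exposure: 8 weeks.
By Gamma–Poisson conjugacy, the posterior is Gamma(α + Σx, β + Σt) = Gamma(25 + 101, 15 + 8) = Gamma(126, 23).
The posterior predictive for a window of length T is Negative Binomial with variance T·α'·(β'+T)/β'² = 8·126·31/529 = 31248/529.

31248/529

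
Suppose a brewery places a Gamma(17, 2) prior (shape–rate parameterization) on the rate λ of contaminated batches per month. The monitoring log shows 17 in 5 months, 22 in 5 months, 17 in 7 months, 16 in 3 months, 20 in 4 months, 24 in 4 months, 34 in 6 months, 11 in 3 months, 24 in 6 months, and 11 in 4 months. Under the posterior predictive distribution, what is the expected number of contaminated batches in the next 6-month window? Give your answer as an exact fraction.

Total count: 17 + 22 + 17 + 16 + 20 + 24 + 34 + 11 + 24 + 11 = 196.
Total exposure: 5 + 5 + 7 + 3 + 4 + 4 + 6 + 3 + 6 + 4 = 47 months.
By Gamma–Poisson conjugacy, the posterior is Gamma(α + Σx, β + Σt) = Gamma(17 + 196, 2 + 47) = Gamma(213, 49).
Predictive mean over a 6-month window = T·E[λ|data] = 6·213/49 = 1278/49.

1278/49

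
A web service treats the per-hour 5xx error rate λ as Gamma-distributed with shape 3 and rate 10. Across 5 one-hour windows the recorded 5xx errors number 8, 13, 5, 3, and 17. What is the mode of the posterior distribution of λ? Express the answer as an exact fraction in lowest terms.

Total count: 8 + 13 + 5 + 3 + 17 = 46.
Total exposure: 5 hours.
Posterior: α' = 3 + 46 = 49, β' = 10 + 5 = 15.
Posterior mode = (α'−1)/β' = 48/15 = 16/5.

16/5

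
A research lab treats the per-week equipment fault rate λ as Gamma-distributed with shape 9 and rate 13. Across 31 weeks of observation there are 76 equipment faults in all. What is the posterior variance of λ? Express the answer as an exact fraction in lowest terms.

Total count 76 over total exposure 31 weeks.
Posterior: α' = 9 + 76 = 85, β' = 13 + 31 = 44.
Posterior variance = α'/β'² = 85/1936.

85/1936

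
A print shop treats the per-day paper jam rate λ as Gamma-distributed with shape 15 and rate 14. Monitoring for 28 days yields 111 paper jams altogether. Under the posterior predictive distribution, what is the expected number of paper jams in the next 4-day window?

12

Total count 111 over total exposure 28 days.
Conjugate update: add total count to the shape and total exposure to the rate, giving Gamma(126, 42).
Predictive mean over a 4-day window = T·E[λ|data] = 4·126/42 = 12.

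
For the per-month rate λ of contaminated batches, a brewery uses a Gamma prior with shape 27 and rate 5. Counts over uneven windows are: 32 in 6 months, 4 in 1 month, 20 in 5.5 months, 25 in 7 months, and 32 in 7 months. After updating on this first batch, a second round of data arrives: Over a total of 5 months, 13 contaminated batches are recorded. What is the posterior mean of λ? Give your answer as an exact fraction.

306/73

Total count: 32 + 4 + 20 + 25 + 32 = 113.
Total exposure: 6 + 1 + 5.5 + 7 + 7 = 26.5 months.
After the first batch: Gamma(27 + 113, 5 + 26.5) = Gamma(140, 63/2).
Total count 13 over total exposure 5 months.
After the second batch: Gamma(140 + 13, 63/2 + 5) = Gamma(153, 73/2).
Posterior mean = α'/β' = 153/(73/2) = 306/73.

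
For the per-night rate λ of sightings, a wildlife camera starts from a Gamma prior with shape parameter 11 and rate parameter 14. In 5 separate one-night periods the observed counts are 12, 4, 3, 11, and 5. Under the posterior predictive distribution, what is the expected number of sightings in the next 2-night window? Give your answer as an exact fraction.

92/19

Total count: 12 + 4 + 3 + 11 + 5 = 35.
Total exposure: 5 nights.
Posterior: α' = 11 + 35 = 46, β' = 14 + 5 = 19.
Predictive mean over a 2-night window = T·E[λ|data] = 2·46/19 = 92/19.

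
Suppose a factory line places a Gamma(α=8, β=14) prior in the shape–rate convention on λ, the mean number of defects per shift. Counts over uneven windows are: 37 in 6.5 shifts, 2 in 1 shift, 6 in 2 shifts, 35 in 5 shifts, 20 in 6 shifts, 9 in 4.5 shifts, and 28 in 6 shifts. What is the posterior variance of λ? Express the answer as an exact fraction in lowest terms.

29/405

Total count: 37 + 2 + 6 + 35 + 20 + 9 + 28 = 137.
Total exposure: 6.5 + 1 + 2 + 5 + 6 + 4.5 + 6 = 31 shifts.
The Gamma prior is conjugate for the Poisson rate, so λ | data ~ Gamma(8+137, 14+31) = Gamma(145, 45).
Posterior variance = α'/β'² = 145/2025 = 29/405.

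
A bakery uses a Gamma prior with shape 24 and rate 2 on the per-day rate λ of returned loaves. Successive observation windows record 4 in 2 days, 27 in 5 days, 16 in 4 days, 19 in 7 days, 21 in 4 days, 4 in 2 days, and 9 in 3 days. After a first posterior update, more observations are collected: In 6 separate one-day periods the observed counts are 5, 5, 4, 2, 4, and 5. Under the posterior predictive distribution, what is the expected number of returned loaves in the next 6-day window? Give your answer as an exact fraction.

894/35

Total count: 4 + 27 + 16 + 19 + 21 + 4 + 9 = 100.
Total exposure: 2 + 5 + 4 + 7 + 4 + 2 + 3 = 27 days.
After the first batch: Gamma(24 + 100, 2 + 27) = Gamma(124, 29).
Total count: 5 + 5 + 4 + 2 + 4 + 5 = 25.
Total exposure: 6 days.
After the second batch: Gamma(124 + 25, 29 + 6) = Gamma(149, 35).
Predictive mean over a 6-day window = T·E[λ|data] = 6·149/35 = 894/35.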